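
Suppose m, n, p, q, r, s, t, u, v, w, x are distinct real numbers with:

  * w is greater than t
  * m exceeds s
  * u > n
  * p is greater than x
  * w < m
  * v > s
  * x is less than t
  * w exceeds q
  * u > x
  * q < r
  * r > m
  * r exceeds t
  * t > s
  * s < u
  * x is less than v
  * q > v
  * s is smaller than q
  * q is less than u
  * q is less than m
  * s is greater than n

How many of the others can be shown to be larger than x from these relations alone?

Directly above x: p, v, t, u.
One step further: q, w, r (7 so far).
One step further: m (8 so far).
Nothing else is reachable above x; 8 in all.

8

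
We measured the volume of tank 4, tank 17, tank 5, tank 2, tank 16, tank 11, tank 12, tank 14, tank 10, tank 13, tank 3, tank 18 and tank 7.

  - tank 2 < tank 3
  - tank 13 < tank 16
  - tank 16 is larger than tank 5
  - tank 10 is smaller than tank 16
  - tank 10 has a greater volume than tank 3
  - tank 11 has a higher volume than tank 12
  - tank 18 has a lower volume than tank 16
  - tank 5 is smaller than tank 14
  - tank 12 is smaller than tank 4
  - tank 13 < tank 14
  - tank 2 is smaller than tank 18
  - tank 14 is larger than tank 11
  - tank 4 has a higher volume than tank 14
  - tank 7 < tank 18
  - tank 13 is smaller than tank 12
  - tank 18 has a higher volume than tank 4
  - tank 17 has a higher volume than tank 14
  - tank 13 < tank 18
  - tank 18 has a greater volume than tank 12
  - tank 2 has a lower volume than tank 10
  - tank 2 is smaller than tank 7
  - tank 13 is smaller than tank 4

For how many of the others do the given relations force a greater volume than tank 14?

4

Directly above tank 14: tank 4, tank 17.
One step further: tank 18 (3 so far).
One step further: tank 16 (4 so far).
No other element is forced above tank 14 by the given relations, so the count is 4.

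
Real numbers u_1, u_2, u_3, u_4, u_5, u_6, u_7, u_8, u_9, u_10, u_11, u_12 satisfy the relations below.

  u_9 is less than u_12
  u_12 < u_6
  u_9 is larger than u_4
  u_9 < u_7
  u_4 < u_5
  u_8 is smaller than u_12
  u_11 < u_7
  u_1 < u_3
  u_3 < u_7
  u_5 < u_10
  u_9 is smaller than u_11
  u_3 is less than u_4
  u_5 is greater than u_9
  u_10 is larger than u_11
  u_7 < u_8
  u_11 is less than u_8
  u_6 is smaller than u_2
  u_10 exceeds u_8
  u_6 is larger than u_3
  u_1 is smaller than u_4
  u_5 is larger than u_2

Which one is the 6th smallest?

Piecing the relations together gives one ordering: u_1 < u_3 < u_4 < u_9 < u_11 < u_7 < u_8 < u_12 < u_6 < u_2 < u_5 < u_10.
The 6th smallest is u_7.

u_7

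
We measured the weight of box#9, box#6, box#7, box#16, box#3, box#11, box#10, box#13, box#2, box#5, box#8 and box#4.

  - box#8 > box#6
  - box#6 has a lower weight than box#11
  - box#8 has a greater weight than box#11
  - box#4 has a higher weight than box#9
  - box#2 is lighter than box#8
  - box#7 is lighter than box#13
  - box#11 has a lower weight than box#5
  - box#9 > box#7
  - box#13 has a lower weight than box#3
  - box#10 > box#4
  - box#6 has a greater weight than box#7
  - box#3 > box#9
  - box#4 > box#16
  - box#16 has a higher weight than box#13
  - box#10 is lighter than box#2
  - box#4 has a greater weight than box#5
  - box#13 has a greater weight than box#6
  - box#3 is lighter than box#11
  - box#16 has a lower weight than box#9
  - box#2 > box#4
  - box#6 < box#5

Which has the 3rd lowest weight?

Piecing the relations together gives one ordering: box#7 < box#6 < box#13 < box#16 < box#9 < box#3 < box#11 < box#5 < box#4 < box#10 < box#2 < box#8.
Counting 3 from the smallest end gives box#13.

box#13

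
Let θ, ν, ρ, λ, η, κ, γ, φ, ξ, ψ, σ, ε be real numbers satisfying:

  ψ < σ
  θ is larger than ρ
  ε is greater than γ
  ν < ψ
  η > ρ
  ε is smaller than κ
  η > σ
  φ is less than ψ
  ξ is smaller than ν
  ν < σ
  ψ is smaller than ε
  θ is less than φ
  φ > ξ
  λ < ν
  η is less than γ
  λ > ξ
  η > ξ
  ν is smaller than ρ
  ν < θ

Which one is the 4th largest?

η

Piecing the relations together gives one ordering: ξ < λ < ν < ρ < θ < φ < ψ < σ < η < γ < ε < κ.
Counting 4 from the largest end gives η.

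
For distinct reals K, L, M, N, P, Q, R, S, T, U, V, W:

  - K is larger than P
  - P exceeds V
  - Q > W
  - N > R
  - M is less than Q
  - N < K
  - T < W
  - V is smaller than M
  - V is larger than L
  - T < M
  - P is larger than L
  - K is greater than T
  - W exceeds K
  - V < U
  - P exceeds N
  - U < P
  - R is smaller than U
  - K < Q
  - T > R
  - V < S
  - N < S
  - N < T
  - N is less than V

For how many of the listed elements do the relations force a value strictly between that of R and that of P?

3

The relations place R below P. An element lies strictly between them when it is forced above R and also forced below P.
Above R: {N, V, U, S, T, M, K, W, Q}. Below P: {L, N, V, U}.
Intersection: {N, V, U} — 3.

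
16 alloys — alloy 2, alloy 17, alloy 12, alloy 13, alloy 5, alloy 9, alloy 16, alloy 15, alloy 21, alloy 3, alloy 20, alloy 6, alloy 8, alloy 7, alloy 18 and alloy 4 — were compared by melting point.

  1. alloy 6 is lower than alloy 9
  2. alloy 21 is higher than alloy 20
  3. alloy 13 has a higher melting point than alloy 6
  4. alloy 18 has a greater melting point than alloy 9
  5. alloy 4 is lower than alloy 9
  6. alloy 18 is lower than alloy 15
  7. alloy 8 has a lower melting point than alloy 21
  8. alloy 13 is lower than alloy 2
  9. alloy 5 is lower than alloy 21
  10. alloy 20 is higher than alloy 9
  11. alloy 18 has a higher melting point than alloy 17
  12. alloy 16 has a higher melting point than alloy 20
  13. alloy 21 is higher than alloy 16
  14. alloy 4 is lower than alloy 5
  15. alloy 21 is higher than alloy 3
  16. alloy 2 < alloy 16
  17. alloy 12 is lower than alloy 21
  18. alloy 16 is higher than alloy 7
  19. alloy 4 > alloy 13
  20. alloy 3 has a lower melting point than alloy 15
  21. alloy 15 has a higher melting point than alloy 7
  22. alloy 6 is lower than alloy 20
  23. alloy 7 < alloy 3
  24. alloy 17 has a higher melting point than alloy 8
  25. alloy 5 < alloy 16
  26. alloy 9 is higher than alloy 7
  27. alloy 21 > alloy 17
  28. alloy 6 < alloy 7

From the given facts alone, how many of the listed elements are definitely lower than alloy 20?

5

The elements the relations force below alloy 20 are alloy 6, alloy 13, alloy 7, alloy 4, alloy 9 — no chain reaches any other.
That is 5.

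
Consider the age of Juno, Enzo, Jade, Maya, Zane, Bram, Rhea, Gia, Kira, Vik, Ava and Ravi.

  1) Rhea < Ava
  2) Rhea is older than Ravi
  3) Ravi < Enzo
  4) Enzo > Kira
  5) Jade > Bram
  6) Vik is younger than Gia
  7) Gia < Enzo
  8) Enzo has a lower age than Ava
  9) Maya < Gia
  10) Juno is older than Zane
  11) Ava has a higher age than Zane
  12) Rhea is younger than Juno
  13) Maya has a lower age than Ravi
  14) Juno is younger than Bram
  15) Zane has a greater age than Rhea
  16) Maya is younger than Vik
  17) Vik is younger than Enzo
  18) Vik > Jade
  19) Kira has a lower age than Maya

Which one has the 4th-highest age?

The consecutive relations fix a unique order: Kira < Maya < Ravi < Rhea < Zane < Juno < Bram < Jade < Vik < Gia < Enzo < Ava.
The 4th largest is Vik.

Vik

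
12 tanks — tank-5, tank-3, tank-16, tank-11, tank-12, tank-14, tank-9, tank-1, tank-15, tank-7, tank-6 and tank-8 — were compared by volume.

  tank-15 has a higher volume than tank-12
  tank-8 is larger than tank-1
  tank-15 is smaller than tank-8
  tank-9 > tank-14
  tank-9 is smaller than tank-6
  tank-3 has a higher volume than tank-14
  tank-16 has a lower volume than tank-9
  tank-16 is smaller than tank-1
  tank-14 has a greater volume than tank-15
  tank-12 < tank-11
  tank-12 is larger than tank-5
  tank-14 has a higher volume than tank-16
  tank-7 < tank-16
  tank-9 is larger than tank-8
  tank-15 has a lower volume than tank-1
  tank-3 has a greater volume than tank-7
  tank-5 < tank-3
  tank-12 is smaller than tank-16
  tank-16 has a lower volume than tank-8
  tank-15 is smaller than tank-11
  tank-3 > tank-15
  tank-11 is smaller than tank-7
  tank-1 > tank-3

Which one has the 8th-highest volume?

Piecing the relations together gives one ordering: tank-5 < tank-12 < tank-15 < tank-11 < tank-7 < tank-16 < tank-14 < tank-3 < tank-1 < tank-8 < tank-9 < tank-6.
The 8th largest is tank-7.

tank-7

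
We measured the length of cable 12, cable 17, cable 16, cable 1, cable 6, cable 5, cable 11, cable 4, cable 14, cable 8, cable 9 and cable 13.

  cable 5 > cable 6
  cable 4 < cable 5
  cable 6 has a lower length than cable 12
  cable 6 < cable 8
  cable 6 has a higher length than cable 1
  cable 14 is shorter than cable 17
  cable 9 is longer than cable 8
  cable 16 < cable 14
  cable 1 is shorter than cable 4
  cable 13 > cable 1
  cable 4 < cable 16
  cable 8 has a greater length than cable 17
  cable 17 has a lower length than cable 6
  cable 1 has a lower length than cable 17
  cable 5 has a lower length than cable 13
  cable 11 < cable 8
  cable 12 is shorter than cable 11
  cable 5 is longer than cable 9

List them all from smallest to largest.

cable 1 < cable 4 < cable 16 < cable 14 < cable 17 < cable 6 < cable 12 < cable 11 < cable 8 < cable 9 < cable 5 < cable 13

Nothing is placed below cable 1, so it is least; from there cable 1 < cable 4; cable 4 < cable 16; cable 16 < cable 14; cable 14 < cable 17; cable 17 < cable 6; cable 6 < cable 12; cable 12 < cable 11; cable 11 < cable 8; cable 8 < cable 9; cable 9 < cable 5; cable 5 < cable 13, each given directly.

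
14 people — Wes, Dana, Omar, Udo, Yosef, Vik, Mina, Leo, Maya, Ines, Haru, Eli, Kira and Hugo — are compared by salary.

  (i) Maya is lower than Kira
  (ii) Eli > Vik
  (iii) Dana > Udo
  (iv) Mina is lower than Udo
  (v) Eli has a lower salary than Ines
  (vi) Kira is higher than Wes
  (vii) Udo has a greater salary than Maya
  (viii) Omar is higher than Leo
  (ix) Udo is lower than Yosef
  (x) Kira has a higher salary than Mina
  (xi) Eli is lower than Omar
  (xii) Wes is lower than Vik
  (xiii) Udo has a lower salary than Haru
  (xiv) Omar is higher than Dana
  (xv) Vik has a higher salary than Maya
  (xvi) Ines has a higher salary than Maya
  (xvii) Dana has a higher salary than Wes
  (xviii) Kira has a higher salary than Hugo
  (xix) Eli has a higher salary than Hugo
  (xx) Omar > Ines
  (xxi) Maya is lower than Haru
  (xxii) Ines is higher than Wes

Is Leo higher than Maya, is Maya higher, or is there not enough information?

undetermined

Following every chain through Maya: above Maya we get Kira, Vik, Udo, Eli, Ines, Dana, Haru, Omar, Yosef.
Leo is not reached, and no chain runs the other way from Leo to Maya.
So the given relations leave the order of Maya and Leo undetermined.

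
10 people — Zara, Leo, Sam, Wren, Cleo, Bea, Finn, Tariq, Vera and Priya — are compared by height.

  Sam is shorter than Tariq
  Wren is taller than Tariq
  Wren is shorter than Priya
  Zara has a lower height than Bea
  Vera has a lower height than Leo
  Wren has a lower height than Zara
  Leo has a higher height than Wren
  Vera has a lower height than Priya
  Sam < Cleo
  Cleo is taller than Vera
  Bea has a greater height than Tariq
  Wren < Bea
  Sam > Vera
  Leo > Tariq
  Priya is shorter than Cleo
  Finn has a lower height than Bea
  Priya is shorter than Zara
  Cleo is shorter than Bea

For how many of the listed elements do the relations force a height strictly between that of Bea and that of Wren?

Chaining upward from Wren reaches: Leo, Priya, Zara, Cleo.
Chaining downward from Bea reaches: Vera, Sam, Tariq, Finn, Priya, Zara, Cleo.
Strictly between Wren and Bea are those in both lists: Priya, Zara, Cleo — 3 elements.

3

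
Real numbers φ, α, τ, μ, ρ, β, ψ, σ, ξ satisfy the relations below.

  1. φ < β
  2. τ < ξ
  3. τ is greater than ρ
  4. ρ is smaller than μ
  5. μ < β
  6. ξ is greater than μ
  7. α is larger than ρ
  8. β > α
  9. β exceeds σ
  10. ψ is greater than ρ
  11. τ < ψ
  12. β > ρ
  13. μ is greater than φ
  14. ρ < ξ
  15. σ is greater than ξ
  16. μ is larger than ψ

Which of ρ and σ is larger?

ρ < τ and τ < ψ give ρ < ψ.
With ψ < μ: ρ < τ < ψ < μ.
With μ < ξ: ρ < τ < ψ < μ < ξ.
Then ξ < σ extends the chain to σ.
So ρ < σ; σ is the larger of the two.

σ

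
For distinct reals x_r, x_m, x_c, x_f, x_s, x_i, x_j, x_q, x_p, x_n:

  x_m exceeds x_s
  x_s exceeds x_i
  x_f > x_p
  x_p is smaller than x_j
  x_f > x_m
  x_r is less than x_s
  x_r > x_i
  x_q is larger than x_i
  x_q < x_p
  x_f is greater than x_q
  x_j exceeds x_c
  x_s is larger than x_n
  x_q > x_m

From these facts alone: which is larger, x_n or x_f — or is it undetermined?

x_n < x_s and x_s < x_m give x_n < x_m.
With x_m < x_q: x_n < x_s < x_m < x_q.
Then x_q < x_p extends the chain to x_p.
With x_p < x_f: x_n < x_s < x_m < x_q < x_p < x_f.
So x_f is larger.

x_f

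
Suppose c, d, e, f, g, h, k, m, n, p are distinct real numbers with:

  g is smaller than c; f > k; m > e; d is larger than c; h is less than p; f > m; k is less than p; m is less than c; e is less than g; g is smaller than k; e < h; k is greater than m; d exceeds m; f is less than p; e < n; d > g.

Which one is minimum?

e

n is not least since e < n; h is not least since e < h; m is not least since e < m; g is not least since e < g; c is not least since g < c; k is not least since g < k; f is not least since m < f; d is not least since m < d; p is not least since f < p.
Only e has nothing below it, so e is the minimum.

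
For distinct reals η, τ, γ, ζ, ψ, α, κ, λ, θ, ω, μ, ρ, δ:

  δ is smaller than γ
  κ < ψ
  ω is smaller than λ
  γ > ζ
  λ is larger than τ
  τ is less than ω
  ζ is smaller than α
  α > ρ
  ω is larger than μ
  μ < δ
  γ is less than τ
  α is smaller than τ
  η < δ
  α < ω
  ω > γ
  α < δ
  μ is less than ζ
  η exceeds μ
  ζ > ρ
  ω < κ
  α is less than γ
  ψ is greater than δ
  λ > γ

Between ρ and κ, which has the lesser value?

ρ

Following the relations from ρ: ρ < ζ < α < δ < γ < τ < ω < κ.
So ρ < κ; ρ is the smaller of the two.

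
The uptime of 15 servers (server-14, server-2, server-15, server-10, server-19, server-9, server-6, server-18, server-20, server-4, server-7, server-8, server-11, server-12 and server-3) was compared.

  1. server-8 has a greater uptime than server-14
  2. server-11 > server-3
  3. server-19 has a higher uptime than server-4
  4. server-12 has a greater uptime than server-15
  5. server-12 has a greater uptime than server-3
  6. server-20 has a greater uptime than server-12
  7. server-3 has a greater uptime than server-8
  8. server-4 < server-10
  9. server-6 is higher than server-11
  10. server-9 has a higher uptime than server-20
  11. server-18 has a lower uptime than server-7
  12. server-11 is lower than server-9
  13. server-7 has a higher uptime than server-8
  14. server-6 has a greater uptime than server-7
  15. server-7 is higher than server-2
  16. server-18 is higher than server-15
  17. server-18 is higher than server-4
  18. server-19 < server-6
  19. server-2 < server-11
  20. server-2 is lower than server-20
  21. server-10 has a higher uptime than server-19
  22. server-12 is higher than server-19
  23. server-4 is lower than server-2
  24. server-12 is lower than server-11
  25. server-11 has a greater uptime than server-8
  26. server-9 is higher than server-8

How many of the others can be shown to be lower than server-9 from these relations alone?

10

From server-9 the given relations immediately reach server-8, server-20, server-11.
From those, server-14, server-3, server-12, server-2 — 7 in total.
From those, server-15, server-4, server-19 — 10 in total.
No other element is forced below server-9 by the given relations, so the count is 10.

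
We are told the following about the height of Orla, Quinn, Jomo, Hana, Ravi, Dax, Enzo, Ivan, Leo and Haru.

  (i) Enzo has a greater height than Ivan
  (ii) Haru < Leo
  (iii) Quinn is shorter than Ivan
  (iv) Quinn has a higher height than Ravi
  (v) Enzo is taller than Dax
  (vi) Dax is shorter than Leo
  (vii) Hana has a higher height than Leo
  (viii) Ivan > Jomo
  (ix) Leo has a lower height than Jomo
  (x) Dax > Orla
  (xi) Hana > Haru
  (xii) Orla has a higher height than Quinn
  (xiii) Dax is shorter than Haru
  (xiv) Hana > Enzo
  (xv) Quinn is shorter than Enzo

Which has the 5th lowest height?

Haru

The consecutive relations fix a unique order: Ravi < Quinn < Orla < Dax < Haru < Leo < Jomo < Ivan < Enzo < Hana.
The 5th smallest is Haru.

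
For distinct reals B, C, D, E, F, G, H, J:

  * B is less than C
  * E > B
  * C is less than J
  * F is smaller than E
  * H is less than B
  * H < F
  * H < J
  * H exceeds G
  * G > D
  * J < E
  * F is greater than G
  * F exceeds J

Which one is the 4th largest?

Piecing the relations together gives one ordering: D < G < H < B < C < J < F < E.
Counting 4 from the largest end gives C.

C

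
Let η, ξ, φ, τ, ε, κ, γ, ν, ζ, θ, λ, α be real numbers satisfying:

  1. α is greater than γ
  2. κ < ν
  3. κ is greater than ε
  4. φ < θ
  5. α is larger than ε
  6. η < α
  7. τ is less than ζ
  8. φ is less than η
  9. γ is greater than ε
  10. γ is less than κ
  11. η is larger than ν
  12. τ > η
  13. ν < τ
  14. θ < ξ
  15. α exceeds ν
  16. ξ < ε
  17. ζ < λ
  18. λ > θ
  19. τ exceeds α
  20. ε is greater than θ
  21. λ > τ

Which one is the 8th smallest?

Piecing the relations together gives one ordering: φ < θ < ξ < ε < γ < κ < ν < η < α < τ < ζ < λ.
Counting 8 from the smallest end gives η.

η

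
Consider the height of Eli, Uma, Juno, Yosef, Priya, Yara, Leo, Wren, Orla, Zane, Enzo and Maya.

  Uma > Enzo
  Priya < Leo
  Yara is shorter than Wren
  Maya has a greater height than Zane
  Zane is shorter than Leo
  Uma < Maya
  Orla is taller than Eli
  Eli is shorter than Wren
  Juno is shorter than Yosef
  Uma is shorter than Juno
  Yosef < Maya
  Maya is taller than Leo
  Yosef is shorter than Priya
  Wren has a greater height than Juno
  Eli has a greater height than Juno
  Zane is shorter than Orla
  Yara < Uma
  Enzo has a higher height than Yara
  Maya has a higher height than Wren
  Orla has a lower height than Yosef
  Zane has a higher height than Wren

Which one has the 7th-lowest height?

Zane

Chaining the given pairs: Yara < Enzo < Uma < Juno < Eli < Wren < Zane < Orla < Yosef < Priya < Leo < Maya.
The 7th smallest is Zane.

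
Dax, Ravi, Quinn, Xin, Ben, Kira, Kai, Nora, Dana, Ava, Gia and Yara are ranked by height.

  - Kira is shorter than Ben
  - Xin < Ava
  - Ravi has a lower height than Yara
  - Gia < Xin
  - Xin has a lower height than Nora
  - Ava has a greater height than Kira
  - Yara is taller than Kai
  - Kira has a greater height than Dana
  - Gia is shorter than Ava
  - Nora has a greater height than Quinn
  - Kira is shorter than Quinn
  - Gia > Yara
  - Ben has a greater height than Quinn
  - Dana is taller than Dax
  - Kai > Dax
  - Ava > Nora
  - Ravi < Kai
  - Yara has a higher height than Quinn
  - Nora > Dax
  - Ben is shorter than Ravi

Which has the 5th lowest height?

Piecing the relations together gives one ordering: Dax < Dana < Kira < Quinn < Ben < Ravi < Kai < Yara < Gia < Xin < Nora < Ava.
Counting 5 from the smallest end gives Ben.

Ben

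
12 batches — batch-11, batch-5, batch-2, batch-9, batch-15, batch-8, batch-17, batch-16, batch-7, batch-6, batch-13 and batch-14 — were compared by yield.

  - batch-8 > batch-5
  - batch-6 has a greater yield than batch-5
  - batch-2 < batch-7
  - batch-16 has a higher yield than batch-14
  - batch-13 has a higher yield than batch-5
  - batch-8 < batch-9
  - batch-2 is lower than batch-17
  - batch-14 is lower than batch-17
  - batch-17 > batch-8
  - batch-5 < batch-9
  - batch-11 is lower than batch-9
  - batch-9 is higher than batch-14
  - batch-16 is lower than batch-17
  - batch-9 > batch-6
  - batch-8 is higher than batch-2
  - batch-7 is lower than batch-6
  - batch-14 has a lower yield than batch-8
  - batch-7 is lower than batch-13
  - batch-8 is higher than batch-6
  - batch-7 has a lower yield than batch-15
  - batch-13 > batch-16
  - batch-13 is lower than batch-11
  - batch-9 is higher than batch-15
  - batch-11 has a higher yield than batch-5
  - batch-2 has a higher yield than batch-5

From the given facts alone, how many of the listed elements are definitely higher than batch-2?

The elements the relations force above batch-2 are batch-7, batch-6, batch-8, batch-15, batch-17, batch-13, batch-11, batch-9 — no chain reaches any other.
That is 8.

8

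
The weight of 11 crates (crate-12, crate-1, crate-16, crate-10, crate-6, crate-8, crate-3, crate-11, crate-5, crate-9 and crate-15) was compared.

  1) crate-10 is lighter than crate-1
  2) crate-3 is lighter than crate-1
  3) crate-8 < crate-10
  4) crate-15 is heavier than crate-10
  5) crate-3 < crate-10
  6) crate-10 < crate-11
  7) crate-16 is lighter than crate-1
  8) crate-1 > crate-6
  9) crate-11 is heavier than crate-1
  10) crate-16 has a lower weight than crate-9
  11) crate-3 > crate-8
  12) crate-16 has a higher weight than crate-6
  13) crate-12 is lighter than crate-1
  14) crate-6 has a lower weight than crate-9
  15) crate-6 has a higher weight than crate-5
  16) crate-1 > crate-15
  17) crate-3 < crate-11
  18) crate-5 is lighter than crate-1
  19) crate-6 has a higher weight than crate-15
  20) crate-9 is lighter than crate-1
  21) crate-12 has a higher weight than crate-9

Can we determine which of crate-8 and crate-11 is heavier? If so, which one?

crate-8 < crate-3 < crate-10 < crate-15 < crate-6 < crate-16 < crate-9 < crate-12 < crate-1 < crate-11, by transitivity through crate-3, crate-10, crate-15, crate-6, crate-16, crate-9, crate-12, crate-1.
So crate-11 is heavier.

crate-11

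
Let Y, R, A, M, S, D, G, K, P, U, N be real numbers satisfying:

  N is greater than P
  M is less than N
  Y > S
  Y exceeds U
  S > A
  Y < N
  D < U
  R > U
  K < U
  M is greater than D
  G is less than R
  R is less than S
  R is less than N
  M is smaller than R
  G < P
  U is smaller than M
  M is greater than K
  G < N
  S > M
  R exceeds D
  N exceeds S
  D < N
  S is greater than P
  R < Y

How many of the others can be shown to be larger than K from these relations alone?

6

Directly above K: U, M.
One step further: R, S, Y, N (6 so far).
No other element is forced above K by the given relations, so the count is 6.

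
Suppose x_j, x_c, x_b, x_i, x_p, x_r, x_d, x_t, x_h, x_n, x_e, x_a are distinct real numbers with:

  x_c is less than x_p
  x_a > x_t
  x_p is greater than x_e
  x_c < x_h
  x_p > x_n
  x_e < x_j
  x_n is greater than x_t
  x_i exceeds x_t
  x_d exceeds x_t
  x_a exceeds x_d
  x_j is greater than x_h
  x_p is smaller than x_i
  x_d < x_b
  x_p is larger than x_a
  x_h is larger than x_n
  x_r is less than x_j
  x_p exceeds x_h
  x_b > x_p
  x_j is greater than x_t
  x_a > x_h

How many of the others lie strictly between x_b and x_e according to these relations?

The relations place x_e below x_b. An element lies strictly between them when it is forced above x_e and also forced below x_b.
Above x_e: {x_p, x_j, x_i}. Below x_b: {x_t, x_d, x_c, x_n, x_h, x_a, x_p}.
Intersection: {x_p} — 1.

1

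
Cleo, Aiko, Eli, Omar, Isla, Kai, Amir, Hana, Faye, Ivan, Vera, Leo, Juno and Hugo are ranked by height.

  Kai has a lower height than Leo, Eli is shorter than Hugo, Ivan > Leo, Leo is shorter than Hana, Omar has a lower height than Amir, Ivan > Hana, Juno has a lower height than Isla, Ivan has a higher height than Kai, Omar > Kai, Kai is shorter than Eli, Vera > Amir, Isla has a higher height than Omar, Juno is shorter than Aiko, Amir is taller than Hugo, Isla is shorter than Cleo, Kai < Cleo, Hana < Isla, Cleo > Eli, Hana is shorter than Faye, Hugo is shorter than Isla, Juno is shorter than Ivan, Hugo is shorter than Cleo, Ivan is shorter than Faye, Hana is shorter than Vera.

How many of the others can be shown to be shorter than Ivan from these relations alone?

4

From Ivan the given relations immediately reach Kai, Leo, Hana, Juno.
Nothing else is reachable below Ivan; 4 in all.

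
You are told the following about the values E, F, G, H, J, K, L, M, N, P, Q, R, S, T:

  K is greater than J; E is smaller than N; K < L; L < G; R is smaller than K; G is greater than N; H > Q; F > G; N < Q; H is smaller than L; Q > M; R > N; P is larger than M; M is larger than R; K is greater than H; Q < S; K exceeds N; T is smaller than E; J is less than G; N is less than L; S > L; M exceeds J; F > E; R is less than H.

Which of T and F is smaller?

T

Chaining the given relations: T < E < N < R < M < Q < H < K < L < G < F.
So T < F; T is the smaller of the two.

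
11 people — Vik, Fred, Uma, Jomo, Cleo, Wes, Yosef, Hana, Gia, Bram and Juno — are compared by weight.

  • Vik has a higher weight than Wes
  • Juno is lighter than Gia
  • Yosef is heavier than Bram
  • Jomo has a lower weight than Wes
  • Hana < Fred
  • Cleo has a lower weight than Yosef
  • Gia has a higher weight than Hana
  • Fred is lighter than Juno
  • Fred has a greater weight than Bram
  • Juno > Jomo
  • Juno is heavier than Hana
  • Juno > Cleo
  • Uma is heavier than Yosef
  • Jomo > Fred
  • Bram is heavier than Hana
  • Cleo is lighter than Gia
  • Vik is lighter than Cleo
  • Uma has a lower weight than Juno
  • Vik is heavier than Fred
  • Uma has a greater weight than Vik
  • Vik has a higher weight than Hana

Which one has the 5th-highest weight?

Chaining the given pairs: Hana < Bram < Fred < Jomo < Wes < Vik < Cleo < Yosef < Uma < Juno < Gia.
Counting 5 from the largest end gives Cleo.

Cleo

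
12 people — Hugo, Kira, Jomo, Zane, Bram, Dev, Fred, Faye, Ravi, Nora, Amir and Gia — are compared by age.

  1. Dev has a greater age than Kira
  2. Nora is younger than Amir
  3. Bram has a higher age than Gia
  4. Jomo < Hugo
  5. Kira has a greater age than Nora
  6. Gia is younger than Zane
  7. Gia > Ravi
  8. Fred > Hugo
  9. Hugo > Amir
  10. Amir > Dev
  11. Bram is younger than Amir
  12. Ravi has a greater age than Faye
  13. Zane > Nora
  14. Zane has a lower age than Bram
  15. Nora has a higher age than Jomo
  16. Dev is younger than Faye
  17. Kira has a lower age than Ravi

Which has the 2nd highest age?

Hugo

Piecing the relations together gives one ordering: Jomo < Nora < Kira < Dev < Faye < Ravi < Gia < Zane < Bram < Amir < Hugo < Fred.
The 2nd largest is Hugo.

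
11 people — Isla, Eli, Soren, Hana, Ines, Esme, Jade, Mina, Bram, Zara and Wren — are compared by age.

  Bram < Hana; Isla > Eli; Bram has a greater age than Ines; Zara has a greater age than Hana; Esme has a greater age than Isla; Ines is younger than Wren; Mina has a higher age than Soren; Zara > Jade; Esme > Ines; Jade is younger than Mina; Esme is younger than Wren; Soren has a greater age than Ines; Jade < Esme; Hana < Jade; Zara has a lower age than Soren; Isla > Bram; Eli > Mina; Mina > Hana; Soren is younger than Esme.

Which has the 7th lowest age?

Piecing the relations together gives one ordering: Ines < Bram < Hana < Jade < Zara < Soren < Mina < Eli < Isla < Esme < Wren.
The 7th smallest is Mina.

Mina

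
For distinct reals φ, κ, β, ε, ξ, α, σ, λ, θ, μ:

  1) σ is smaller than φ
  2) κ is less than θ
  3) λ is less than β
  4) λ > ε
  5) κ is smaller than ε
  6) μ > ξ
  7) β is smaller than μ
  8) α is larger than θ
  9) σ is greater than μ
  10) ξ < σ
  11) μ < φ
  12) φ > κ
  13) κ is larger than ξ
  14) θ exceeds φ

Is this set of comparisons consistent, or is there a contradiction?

consistent

The single ordering ξ < κ < ε < λ < β < μ < σ < φ < θ < α satisfies every listed relation, so no contradiction arises.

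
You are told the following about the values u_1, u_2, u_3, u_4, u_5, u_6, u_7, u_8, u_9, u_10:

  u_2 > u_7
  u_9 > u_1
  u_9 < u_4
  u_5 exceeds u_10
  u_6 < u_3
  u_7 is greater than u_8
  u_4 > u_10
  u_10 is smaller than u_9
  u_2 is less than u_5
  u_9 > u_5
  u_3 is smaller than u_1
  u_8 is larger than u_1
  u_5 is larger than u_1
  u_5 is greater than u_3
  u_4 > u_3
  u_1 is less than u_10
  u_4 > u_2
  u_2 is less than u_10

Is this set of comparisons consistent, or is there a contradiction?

The single ordering u_6 < u_3 < u_1 < u_8 < u_7 < u_2 < u_10 < u_5 < u_9 < u_4 satisfies every listed relation, so no contradiction arises.

consistent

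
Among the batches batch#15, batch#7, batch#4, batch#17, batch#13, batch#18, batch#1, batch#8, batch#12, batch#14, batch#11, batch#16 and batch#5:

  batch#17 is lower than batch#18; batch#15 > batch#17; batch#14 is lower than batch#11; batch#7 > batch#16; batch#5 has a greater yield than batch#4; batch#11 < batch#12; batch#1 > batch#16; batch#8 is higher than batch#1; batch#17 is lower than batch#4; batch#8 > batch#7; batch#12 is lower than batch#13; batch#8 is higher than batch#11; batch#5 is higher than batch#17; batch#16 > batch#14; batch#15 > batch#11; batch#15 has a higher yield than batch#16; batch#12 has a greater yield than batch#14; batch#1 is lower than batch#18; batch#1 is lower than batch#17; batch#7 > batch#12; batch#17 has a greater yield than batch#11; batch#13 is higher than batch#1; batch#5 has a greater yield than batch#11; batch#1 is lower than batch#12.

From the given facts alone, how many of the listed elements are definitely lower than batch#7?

The elements the relations force below batch#7 are batch#14, batch#16, batch#1, batch#11, batch#12 — no chain reaches any other.
That is 5.

5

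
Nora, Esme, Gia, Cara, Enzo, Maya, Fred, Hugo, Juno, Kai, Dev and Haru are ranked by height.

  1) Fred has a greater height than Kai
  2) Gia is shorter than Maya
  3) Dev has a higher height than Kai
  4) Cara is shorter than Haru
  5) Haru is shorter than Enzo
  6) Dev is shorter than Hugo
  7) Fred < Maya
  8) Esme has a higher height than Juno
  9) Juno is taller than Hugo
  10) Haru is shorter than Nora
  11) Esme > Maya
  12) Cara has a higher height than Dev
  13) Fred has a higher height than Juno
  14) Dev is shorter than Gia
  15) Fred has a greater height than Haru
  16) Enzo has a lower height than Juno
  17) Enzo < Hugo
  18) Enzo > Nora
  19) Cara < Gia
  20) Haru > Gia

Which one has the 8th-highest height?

Haru

Chaining the given pairs: Kai < Dev < Cara < Gia < Haru < Nora < Enzo < Hugo < Juno < Fred < Maya < Esme.
The 8th largest is Haru.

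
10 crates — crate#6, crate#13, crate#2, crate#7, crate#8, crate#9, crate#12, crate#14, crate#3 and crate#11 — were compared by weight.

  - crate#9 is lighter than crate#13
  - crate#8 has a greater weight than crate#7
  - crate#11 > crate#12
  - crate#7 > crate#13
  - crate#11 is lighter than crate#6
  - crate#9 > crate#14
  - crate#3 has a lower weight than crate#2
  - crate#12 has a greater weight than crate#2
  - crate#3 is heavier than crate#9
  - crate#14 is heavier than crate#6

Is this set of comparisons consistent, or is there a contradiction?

Chaining the given relations yields crate#3 < crate#2 < crate#12 < crate#11 < crate#6 < crate#14 < crate#9, so crate#3 < crate#9. But one relation states crate#9 < crate#3. These cannot both hold.

inconsistent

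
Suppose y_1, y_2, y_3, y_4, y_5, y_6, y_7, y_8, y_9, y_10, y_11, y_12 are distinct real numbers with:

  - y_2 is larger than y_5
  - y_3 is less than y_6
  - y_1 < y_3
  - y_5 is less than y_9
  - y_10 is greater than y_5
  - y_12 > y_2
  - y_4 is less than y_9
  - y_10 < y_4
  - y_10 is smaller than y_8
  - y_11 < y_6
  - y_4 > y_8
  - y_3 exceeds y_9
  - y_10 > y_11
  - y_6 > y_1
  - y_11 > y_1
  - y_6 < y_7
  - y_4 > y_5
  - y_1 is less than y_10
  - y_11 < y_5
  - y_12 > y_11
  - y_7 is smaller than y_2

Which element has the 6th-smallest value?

y_4

Piecing the relations together gives one ordering: y_1 < y_11 < y_5 < y_10 < y_8 < y_4 < y_9 < y_3 < y_6 < y_7 < y_2 < y_12.
The 6th smallest is y_4.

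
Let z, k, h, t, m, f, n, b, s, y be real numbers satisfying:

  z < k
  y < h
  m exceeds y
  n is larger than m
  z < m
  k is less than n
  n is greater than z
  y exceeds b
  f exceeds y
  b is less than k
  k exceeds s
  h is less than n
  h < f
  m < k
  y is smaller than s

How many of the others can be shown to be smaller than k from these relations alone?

From k the given relations immediately reach b, z, s, m.
From those, y — 5 in total.
No other element is forced below k by the given relations, so the count is 5.

5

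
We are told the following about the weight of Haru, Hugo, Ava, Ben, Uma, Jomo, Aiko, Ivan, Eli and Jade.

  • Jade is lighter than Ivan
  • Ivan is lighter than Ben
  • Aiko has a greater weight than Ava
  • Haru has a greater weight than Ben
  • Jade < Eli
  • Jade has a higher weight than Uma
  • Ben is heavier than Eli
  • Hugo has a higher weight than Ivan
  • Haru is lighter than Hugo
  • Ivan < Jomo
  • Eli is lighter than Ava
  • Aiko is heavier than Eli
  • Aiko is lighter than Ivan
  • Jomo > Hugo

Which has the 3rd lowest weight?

Eli

Piecing the relations together gives one ordering: Uma < Jade < Eli < Ava < Aiko < Ivan < Ben < Haru < Hugo < Jomo.
The 3rd smallest is Eli.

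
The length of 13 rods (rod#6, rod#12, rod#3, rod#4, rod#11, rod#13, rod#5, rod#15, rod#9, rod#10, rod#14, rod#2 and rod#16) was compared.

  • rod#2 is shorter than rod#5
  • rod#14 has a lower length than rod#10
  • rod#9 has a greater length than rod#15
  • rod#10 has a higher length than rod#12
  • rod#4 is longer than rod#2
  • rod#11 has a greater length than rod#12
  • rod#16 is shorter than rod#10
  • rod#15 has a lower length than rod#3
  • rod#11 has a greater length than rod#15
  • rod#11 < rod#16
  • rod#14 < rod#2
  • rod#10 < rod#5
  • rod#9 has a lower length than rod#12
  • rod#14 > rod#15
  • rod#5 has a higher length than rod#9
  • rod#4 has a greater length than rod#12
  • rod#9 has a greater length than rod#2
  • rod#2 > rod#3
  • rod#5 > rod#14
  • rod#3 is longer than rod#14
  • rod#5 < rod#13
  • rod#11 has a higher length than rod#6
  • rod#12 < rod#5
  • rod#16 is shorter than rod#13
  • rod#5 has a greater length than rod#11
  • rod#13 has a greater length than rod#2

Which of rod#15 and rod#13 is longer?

Following the relations from rod#15: rod#15 < rod#14 < rod#3 < rod#2 < rod#9 < rod#12 < rod#11 < rod#16 < rod#10 < rod#5 < rod#13.
So rod#15 < rod#13; rod#13 is the longer of the two.

rod#13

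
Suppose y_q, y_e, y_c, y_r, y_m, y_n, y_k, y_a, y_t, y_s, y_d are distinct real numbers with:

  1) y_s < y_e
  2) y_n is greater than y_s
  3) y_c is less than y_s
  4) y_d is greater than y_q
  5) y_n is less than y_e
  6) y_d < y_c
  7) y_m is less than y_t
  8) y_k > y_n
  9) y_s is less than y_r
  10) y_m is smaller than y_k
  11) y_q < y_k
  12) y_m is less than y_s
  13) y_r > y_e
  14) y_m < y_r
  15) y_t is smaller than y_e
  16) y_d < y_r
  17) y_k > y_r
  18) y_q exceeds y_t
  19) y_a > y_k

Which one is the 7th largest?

Chaining the given pairs: y_m < y_t < y_q < y_d < y_c < y_s < y_n < y_e < y_r < y_k < y_a.
Counting 7 from the largest end gives y_c.

y_c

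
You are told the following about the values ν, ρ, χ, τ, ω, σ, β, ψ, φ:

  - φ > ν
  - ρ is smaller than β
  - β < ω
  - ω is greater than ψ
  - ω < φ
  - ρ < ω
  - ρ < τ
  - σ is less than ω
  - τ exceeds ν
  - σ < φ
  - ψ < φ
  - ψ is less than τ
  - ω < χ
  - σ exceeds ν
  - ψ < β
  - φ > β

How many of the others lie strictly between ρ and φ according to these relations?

2

Chaining upward from ρ reaches: β, ω, χ, τ.
Chaining downward from φ reaches: ψ, β, ν, σ, ω.
Strictly between ρ and φ are those in both lists: β, ω — 2 elements.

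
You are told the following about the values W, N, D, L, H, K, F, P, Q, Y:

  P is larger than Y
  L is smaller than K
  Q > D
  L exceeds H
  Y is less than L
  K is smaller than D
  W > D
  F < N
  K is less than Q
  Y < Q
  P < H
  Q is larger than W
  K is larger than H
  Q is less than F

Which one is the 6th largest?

Chaining the given pairs: Y < P < H < L < K < D < W < Q < F < N.
Counting 6 from the largest end gives K.

K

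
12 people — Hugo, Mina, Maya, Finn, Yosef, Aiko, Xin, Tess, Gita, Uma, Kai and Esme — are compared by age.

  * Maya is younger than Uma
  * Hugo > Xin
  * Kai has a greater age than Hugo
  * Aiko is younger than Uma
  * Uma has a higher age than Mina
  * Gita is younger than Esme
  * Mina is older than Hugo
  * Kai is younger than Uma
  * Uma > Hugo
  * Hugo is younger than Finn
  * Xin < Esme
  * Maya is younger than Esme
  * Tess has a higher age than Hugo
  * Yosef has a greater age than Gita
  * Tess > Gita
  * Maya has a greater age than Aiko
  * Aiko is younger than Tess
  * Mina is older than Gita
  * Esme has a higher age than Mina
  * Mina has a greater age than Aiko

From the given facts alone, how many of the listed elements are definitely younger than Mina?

4

Directly below Mina: Gita, Hugo, Aiko.
One step further: Xin (4 so far).
Nothing else is reachable below Mina; 4 in all.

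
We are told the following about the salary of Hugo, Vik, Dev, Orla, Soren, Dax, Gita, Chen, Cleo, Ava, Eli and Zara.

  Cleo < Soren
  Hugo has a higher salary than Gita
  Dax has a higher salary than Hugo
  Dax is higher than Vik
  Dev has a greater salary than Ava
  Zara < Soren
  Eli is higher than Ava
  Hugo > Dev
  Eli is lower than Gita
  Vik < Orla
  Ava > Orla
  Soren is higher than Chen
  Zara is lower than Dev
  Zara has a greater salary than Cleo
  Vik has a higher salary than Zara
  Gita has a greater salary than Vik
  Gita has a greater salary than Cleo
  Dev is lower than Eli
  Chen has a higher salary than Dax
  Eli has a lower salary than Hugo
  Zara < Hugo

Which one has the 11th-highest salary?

The consecutive relations fix a unique order: Cleo < Zara < Vik < Orla < Ava < Dev < Eli < Gita < Hugo < Dax < Chen < Soren.
The 11th largest is Zara.

Zara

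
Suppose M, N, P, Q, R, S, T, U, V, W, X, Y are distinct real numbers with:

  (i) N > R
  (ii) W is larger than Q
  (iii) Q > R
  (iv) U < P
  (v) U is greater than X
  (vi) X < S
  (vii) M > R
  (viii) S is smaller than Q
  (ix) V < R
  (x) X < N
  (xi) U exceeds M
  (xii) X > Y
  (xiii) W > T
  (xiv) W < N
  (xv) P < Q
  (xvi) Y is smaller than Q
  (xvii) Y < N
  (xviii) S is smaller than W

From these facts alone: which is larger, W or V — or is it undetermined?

W

Following the relations from V: V < R < M < U < P < Q < W.
So W is larger.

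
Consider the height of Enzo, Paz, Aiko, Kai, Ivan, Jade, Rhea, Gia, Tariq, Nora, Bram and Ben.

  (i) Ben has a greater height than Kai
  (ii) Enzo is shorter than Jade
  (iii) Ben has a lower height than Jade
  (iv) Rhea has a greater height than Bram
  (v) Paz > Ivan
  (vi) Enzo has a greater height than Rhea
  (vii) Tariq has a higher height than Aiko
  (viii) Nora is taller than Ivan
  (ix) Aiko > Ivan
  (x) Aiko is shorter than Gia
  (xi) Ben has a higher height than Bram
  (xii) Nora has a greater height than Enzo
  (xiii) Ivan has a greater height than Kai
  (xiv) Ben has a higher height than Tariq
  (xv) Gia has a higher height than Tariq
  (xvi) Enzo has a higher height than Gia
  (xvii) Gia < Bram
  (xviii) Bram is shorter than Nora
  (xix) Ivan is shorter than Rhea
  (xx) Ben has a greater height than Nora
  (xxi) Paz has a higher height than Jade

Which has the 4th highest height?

The consecutive relations fix a unique order: Kai < Ivan < Aiko < Tariq < Gia < Bram < Rhea < Enzo < Nora < Ben < Jade < Paz.
Counting 4 from the largest end gives Nora.

Nora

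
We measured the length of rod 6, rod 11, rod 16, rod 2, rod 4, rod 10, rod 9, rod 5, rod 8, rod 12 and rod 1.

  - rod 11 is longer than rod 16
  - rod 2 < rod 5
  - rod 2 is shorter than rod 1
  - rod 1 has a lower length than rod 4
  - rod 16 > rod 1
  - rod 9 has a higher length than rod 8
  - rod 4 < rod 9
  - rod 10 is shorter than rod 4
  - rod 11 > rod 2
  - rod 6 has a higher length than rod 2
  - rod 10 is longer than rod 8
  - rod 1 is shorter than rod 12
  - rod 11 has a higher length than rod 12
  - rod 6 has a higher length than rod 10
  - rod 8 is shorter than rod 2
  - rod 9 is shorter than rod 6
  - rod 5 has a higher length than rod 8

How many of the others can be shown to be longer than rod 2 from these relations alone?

8

The elements the relations force above rod 2 are rod 1, rod 16, rod 4, rod 9, rod 12, rod 5, rod 11, rod 6 — no chain reaches any other.
That is 8.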